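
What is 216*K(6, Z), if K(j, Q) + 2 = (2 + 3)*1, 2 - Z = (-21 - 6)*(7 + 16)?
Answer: 648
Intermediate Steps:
Z = 623 (Z = 2 - (-21 - 6)*(7 + 16) = 2 - (-27)*23 = 2 - 1*(-621) = 2 + 621 = 623)
K(j, Q) = 3 (K(j, Q) = -2 + (2 + 3)*1 = -2 + 5*1 = -2 + 5 = 3)
216*K(6, Z) = 216*3 = 648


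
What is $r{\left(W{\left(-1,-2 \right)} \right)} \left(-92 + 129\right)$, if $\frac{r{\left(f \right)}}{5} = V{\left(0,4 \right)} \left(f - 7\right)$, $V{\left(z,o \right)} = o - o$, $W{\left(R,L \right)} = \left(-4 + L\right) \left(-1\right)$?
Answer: $0$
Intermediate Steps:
$W{\left(R,L \right)} = 4 - L$
$V{\left(z,o \right)} = 0$
$r{\left(f \right)} = 0$ ($r{\left(f \right)} = 5 \cdot 0 \left(f - 7\right) = 5 \cdot 0 \left(-7 + f\right) = 5 \cdot 0 = 0$)
$r{\left(W{\left(-1,-2 \right)} \right)} \left(-92 + 129\right) = 0 \left(-92 + 129\right) = 0 \cdot 37 = 0$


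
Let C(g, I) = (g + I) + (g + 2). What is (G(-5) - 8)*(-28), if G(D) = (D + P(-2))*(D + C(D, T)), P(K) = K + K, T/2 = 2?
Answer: -2044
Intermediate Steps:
T = 4 (T = 2*2 = 4)
C(g, I) = 2 + I + 2*g (C(g, I) = (I + g) + (2 + g) = 2 + I + 2*g)
P(K) = 2*K
G(D) = (-4 + D)*(6 + 3*D) (G(D) = (D + 2*(-2))*(D + (2 + 4 + 2*D)) = (D - 4)*(D + (6 + 2*D)) = (-4 + D)*(6 + 3*D))
(G(-5) - 8)*(-28) = ((-24 - 6*(-5) + 3*(-5)²) - 8)*(-28) = ((-24 + 30 + 3*25) - 8)*(-28) = ((-24 + 30 + 75) - 8)*(-28) = (81 - 8)*(-28) = 73*(-28) = -2044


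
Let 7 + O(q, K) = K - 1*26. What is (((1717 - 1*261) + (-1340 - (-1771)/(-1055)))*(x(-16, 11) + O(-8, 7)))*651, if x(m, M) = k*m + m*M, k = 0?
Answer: -15860324718/1055 ≈ -1.5033e+7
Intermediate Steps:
O(q, K) = -33 + K (O(q, K) = -7 + (K - 1*26) = -7 + (K - 26) = -7 + (-26 + K) = -33 + K)
x(m, M) = M*m (x(m, M) = 0*m + m*M = 0 + M*m = M*m)
(((1717 - 1*261) + (-1340 - (-1771)/(-1055)))*(x(-16, 11) + O(-8, 7)))*651 = (((1717 - 1*261) + (-1340 - (-1771)/(-1055)))*(11*(-16) + (-33 + 7)))*651 = (((1717 - 261) + (-1340 - (-1771)*(-1)/1055))*(-176 - 26))*651 = ((1456 + (-1340 - 1*1771/1055))*(-202))*651 = ((1456 + (-1340 - 1771/1055))*(-202))*651 = ((1456 - 1415471/1055)*(-202))*651 = ((120609/1055)*(-202))*651 = -24363018/1055*651 = -15860324718/1055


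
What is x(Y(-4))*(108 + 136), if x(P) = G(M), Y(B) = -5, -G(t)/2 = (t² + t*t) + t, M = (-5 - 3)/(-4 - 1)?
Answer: -81984/25 ≈ -3279.4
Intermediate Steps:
M = 8/5 (M = -8/(-5) = -8*(-⅕) = 8/5 ≈ 1.6000)
G(t) = -4*t² - 2*t (G(t) = -2*((t² + t*t) + t) = -2*((t² + t²) + t) = -2*(2*t² + t) = -2*(t + 2*t²) = -4*t² - 2*t)
x(P) = -336/25 (x(P) = -2*8/5*(1 + 2*(8/5)) = -2*8/5*(1 + 16/5) = -2*8/5*21/5 = -336/25)
x(Y(-4))*(108 + 136) = -336*(108 + 136)/25 = -336/25*244 = -81984/25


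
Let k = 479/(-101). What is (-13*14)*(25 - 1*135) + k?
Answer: 2021541/101 ≈ 20015.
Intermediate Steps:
k = -479/101 (k = 479*(-1/101) = -479/101 ≈ -4.7426)
(-13*14)*(25 - 1*135) + k = (-13*14)*(25 - 1*135) - 479/101 = -182*(25 - 135) - 479/101 = -182*(-110) - 479/101 = 20020 - 479/101 = 2021541/101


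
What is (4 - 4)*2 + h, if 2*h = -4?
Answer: -2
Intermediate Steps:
h = -2 (h = (1/2)*(-4) = -2)
(4 - 4)*2 + h = (4 - 4)*2 - 2 = 0*2 - 2 = 0 - 2 = -2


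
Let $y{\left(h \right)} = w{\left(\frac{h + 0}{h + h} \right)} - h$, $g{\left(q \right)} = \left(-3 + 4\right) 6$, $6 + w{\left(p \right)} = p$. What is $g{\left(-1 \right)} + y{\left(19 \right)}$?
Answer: $- \frac{37}{2} \approx -18.5$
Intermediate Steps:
$w{\left(p \right)} = -6 + p$
$g{\left(q \right)} = 6$ ($g{\left(q \right)} = 1 \cdot 6 = 6$)
$y{\left(h \right)} = - \frac{11}{2} - h$ ($y{\left(h \right)} = \left(-6 + \frac{h + 0}{h + h}\right) - h = \left(-6 + \frac{h}{2 h}\right) - h = \left(-6 + h \frac{1}{2 h}\right) - h = \left(-6 + \frac{1}{2}\right) - h = - \frac{11}{2} - h$)
$g{\left(-1 \right)} + y{\left(19 \right)} = 6 - \frac{49}{2} = - \frac{37}{2}$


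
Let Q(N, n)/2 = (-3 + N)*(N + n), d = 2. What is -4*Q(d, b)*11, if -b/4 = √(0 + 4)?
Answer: -528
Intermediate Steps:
b = -8 (b = -4*√(0 + 4) = -4*√4 = -4*2 = -8)
Q(N, n) = 2*(-3 + N)*(N + n) (Q(N, n) = 2*((-3 + N)*(N + n)) = 2*(-3 + N)*(N + n))
-4*Q(d, b)*11 = -4*(-6*2 - 6*(-8) + 2*2² + 2*2*(-8))*11 = -4*(-12 + 48 + 2*4 - 32)*11 = -4*(-12 + 48 + 8 - 32)*11 = -4*12*11 = -48*11 = -528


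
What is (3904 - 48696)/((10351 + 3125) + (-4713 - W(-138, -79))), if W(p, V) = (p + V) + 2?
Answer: -22396/4489 ≈ -4.9891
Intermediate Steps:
W(p, V) = 2 + V + p (W(p, V) = (V + p) + 2 = 2 + V + p)
(3904 - 48696)/((10351 + 3125) + (-4713 - W(-138, -79))) = (3904 - 48696)/((10351 + 3125) + (-4713 - (2 - 79 - 138))) = -44792/(13476 + (-4713 - 1*(-215))) = -44792/(13476 + (-4713 + 215)) = -44792/(13476 - 4498) = -44792/8978 = -44792*1/8978 = -22396/4489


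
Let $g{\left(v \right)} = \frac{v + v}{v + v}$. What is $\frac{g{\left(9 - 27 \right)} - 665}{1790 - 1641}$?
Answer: $- \frac{664}{149} \approx -4.4564$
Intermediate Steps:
$g{\left(v \right)} = 1$ ($g{\left(v \right)} = \frac{2 v}{2 v} = 2 v \frac{1}{2 v} = 1$)
$\frac{g{\left(9 - 27 \right)} - 665}{1790 - 1641} = \frac{1 - 665}{1790 - 1641} = - \frac{664}{149}$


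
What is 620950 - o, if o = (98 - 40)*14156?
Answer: -200098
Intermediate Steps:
o = 821048 (o = 58*14156 = 821048)
620950 - o = 620950 - 1*821048 = 620950 - 821048 = -200098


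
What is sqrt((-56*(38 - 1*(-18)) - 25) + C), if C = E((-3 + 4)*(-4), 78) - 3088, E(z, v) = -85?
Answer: I*sqrt(6334) ≈ 79.586*I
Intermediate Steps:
C = -3173 (C = -85 - 3088 = -3173)
sqrt((-56*(38 - 1*(-18)) - 25) + C) = sqrt((-56*(38 - 1*(-18)) - 25) - 3173) = sqrt((-56*(38 + 18) - 25) - 3173) = sqrt((-56*56 - 25) - 3173) = sqrt((-3136 - 25) - 3173) = sqrt(-3161 - 3173) = sqrt(-6334) = I*sqrt(6334)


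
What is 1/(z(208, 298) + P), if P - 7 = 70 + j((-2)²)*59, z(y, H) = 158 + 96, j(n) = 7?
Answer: 1/744 ≈ 0.0013441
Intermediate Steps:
z(y, H) = 254
P = 490 (P = 7 + (70 + 7*59) = 7 + (70 + 413) = 7 + 483 = 490)
1/(z(208, 298) + P) = 1/(254 + 490) = 1/744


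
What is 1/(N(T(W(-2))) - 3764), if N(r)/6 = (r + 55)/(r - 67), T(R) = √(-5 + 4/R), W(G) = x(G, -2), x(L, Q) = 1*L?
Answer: -605179/2280864224 + 183*I*√7/15966049568 ≈ -0.00026533 + 3.0325e-8*I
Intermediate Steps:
x(L, Q) = L
W(G) = G
N(r) = 6*(55 + r)/(-67 + r) (N(r) = 6*((r + 55)/(r - 67)) = 6*((55 + r)/(-67 + r)) = 6*(55 + r)/(-67 + r))
1/(N(T(W(-2))) - 3764) = 1/(6*(55 + √(-5 + 4/(-2)))/(-67 + √(-5 + 4/(-2))) - 3764) = 1/(6*(55 + √(-5 + 4*(-½)))/(-67 + √(-5 + 4*(-½))) - 3764) = 1/(6*(55 + √(-5 - 2))/(-67 + √(-5 - 2)) - 3764) = 1/(6*(55 + √(-7))/(-67 + √(-7)) - 3764) = 1/(6*(55 + I*√7)/(-67 + I*√7) - 3764) = 1/(-3764 + 6*(55 + I*√7)/(-67 + I*√7))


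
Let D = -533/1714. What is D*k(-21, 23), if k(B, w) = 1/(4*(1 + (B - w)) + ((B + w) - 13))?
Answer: 533/313662 ≈ 0.0016993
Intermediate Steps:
D = -533/1714 (D = -533*1/1714 = -533/1714 ≈ -0.31097)
k(B, w) = 1/(-9 - 3*w + 5*B) (k(B, w) = 1/(4*(1 + B - w) + (-13 + B + w)) = 1/((4 - 4*w + 4*B) + (-13 + B + w)) = 1/(-9 - 3*w + 5*B))
D*k(-21, 23) = -(-533)/(1714*(9 - 5*(-21) + 3*23)) = -(-533)/(1714*(9 + 105 + 69)) = -(-533)/(1714*183) = -533/1714*(-1/183) = 533/313662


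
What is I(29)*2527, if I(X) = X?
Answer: 73283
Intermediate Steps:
I(29)*2527 = 29*2527 = 73283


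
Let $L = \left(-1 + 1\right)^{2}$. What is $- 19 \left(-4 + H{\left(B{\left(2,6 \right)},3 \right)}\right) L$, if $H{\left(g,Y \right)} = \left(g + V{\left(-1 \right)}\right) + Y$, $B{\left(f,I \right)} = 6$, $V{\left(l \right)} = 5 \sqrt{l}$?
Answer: $0$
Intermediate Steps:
$L = 0$ ($L = 0^{2} = 0$)
$H{\left(g,Y \right)} = Y + g + 5 i$ ($H{\left(g,Y \right)} = \left(g + 5 \sqrt{-1}\right) + Y = \left(g + 5 i\right) + Y = Y + g + 5 i$)
$- 19 \left(-4 + H{\left(B{\left(2,6 \right)},3 \right)}\right) L = - 19 \left(-4 + \left(3 + 6 + 5 i\right)\right) 0 = - 19 \left(-4 + \left(9 + 5 i\right)\right) 0 = - 19 \left(5 + 5 i\right) 0 = \left(-95 - 95 i\right) 0 = 0$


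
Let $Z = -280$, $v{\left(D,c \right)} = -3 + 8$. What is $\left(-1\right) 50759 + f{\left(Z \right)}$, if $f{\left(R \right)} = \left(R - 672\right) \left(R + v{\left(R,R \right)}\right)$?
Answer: $211041$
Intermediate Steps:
$v{\left(D,c \right)} = 5$
$f{\left(R \right)} = \left(-672 + R\right) \left(5 + R\right)$ ($f{\left(R \right)} = \left(R - 672\right) \left(R + 5\right) = \left(-672 + R\right) \left(5 + R\right)$)
$\left(-1\right) 50759 + f{\left(Z \right)} = \left(-1\right) 50759 - \left(-183400 - 78400\right) = -50759 + \left(-3360 + 78400 + 186760\right) = -50759 + 261800 = 211041$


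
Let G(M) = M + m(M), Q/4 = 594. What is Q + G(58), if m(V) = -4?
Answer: 2430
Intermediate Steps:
Q = 2376 (Q = 4*594 = 2376)
G(M) = -4 + M (G(M) = M - 4 = -4 + M)
Q + G(58) = 2376 + (-4 + 58) = 2376 + 54 = 2430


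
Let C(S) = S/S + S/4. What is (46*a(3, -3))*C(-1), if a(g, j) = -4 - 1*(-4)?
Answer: 0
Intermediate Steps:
a(g, j) = 0 (a(g, j) = -4 + 4 = 0)
C(S) = 1 + S/4 (C(S) = 1 + S*(¼) = 1 + S/4)
(46*a(3, -3))*C(-1) = (46*0)*(1 + (¼)*(-1)) = 0*(1 - ¼) = 0*(¾) = 0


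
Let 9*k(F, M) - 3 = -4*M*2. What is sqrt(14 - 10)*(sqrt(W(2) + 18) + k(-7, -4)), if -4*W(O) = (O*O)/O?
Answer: 70/9 + sqrt(70) ≈ 16.144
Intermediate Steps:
W(O) = -O/4 (W(O) = -O*O/(4*O) = -O**2/(4*O) = -O/4)
k(F, M) = 1/3 - 8*M/9 (k(F, M) = 1/3 + (-4*M*2)/9 = 1/3 + (-8*M)/9 = 1/3 - 8*M/9)
sqrt(14 - 10)*(sqrt(W(2) + 18) + k(-7, -4)) = sqrt(14 - 10)*(sqrt(-1/4*2 + 18) + (1/3 - 8/9*(-4))) = sqrt(4)*(sqrt(-1/2 + 18) + (1/3 + 32/9)) = 2*(sqrt(35/2) + 35/9) = 2*(sqrt(70)/2 + 35/9) = 2*(35/9 + sqrt(70)/2) = 70/9 + sqrt(70)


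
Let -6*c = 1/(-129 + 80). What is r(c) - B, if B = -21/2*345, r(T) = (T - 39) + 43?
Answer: 533096/147 ≈ 3626.5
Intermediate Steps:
c = 1/294 (c = -1/(6*(-129 + 80)) = -⅙/(-49) = -⅙*(-1/49) = 1/294 ≈ 0.0034014)
r(T) = 4 + T (r(T) = (-39 + T) + 43 = 4 + T)
B = -7245/2 (B = -21*½*345 = -21/2*345 = -7245/2 ≈ -3622.5)
r(c) - B = (4 + 1/294) - 1*(-7245/2) = 1177/294 + 7245/2 = 533096/147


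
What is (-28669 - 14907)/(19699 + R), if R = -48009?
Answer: 21788/14155 ≈ 1.5392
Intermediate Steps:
(-28669 - 14907)/(19699 + R) = (-28669 - 14907)/(19699 - 48009) = -43576/(-28310) = -43576*(-1/28310) = 21788/14155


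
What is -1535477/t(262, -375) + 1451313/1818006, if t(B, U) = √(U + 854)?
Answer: 483771/606002 - 1535477*√479/479 ≈ -70157.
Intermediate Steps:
t(B, U) = √(854 + U)
-1535477/t(262, -375) + 1451313/1818006 = -1535477/√(854 - 375) + 1451313/1818006 = -1535477*√479/479 + 1451313*(1/1818006) = -1535477*√479/479 + 483771/606002 = 483771/606002 - 1535477*√479/479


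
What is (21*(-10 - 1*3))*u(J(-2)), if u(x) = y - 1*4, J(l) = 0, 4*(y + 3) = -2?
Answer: 4095/2 ≈ 2047.5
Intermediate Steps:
y = -7/2 (y = -3 + (¼)*(-2) = -3 - ½ = -7/2 ≈ -3.5000)
u(x) = -15/2 (u(x) = -7/2 - 1*4 = -7/2 - 4 = -15/2)
(21*(-10 - 1*3))*u(J(-2)) = (21*(-10 - 1*3))*(-15/2) = (21*(-10 - 3))*(-15/2) = (21*(-13))*(-15/2) = -273*(-15/2) = 4095/2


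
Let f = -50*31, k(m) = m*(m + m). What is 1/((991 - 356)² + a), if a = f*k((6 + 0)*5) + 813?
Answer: -1/2385962 ≈ -4.1912e-7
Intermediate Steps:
k(m) = 2*m² (k(m) = m*(2*m) = 2*m²)
f = -1550
a = -2789187 (a = -3100*((6 + 0)*5)² + 813 = -3100*(6*5)² + 813 = -3100*30² + 813 = -3100*900 + 813 = -1550*1800 + 813 = -2790000 + 813 = -2789187)
1/((991 - 356)² + a) = 1/((991 - 356)² - 2789187) = 1/(635² - 2789187) = 1/(403225 - 2789187) = 1/(-2385962) = -1/2385962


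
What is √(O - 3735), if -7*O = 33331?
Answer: 2*I*√104083/7 ≈ 92.177*I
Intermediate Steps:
O = -33331/7 (O = -⅐*33331 = -33331/7 ≈ -4761.6)
√(O - 3735) = √(-33331/7 - 3735) = √(-59476/7) = 2*I*√104083/7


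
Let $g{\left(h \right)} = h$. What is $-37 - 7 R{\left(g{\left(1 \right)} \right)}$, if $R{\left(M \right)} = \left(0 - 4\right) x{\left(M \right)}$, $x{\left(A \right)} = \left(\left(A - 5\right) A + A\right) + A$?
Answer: $-93$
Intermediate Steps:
$x{\left(A \right)} = 2 A + A \left(-5 + A\right)$ ($x{\left(A \right)} = \left(\left(-5 + A\right) A + A\right) + A = \left(A \left(-5 + A\right) + A\right) + A = \left(A + A \left(-5 + A\right)\right) + A = 2 A + A \left(-5 + A\right)$)
$R{\left(M \right)} = - 4 M \left(-3 + M\right)$ ($R{\left(M \right)} = \left(0 - 4\right) M \left(-3 + M\right) = - 4 M \left(-3 + M\right)$)
$-37 - 7 R{\left(g{\left(1 \right)} \right)} = -37 - 7 \cdot 4 \cdot 1 \left(3 - 1\right) = -37 - 7 \cdot 4 \cdot 1 \cdot 2 = -37 - 56 = -93$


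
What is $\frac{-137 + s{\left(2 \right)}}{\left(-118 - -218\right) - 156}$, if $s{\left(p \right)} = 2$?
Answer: $\frac{135}{56} \approx 2.4107$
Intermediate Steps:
$\frac{-137 + s{\left(2 \right)}}{\left(-118 - -218\right) - 156} = \frac{-137 + 2}{\left(-118 - -218\right) - 156} = - \frac{135}{\left(-118 + 218\right) - 156} = - \frac{135}{100 - 156} = - \frac{135}{-56} = \left(-135\right) \left(- \frac{1}{56}\right) = \frac{135}{56}$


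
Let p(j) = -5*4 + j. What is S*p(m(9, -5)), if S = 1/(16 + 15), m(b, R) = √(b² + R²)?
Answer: -20/31 + √106/31 ≈ -0.31304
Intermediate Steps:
m(b, R) = √(R² + b²)
S = 1/31 ≈ 0.032258
p(j) = -20 + j
S*p(m(9, -5)) = (-20 + √((-5)² + 9²))/31 = (-20 + √(25 + 81))/31 = (-20 + √106)/31 = -20/31 + √106/31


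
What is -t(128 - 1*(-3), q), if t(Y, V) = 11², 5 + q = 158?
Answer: -121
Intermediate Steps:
q = 153 (q = -5 + 158 = 153)
t(Y, V) = 121
-t(128 - 1*(-3), q) = -1*121 = -121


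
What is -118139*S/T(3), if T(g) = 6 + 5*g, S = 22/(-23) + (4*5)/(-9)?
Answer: 11105066/621 ≈ 17883.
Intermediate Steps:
S = -658/207 (S = 22*(-1/23) + 20*(-⅑) = -22/23 - 20/9 = -658/207 ≈ -3.1787)
-118139*S/T(3) = -(-77735462)/(207*(6 + 5*3)) = -(-77735462)/(207*(6 + 15)) = -(-77735462)/(207*21) = -118139*(-94/621) = 11105066/621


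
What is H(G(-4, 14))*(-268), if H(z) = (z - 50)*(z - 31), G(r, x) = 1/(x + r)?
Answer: -10330797/25 ≈ -4.1323e+5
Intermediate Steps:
G(r, x) = 1/(r + x)
H(z) = (-50 + z)*(-31 + z)
H(G(-4, 14))*(-268) = (1550 + (1/(-4 + 14))² - 81/(-4 + 14))*(-268) = (1550 + (1/10)² - 81/10)*(-268) = (1550 + (⅒)² - 81*⅒)*(-268) = (1550 + 1/100 - 81/10)*(-268) = (154191/100)*(-268) = -10330797/25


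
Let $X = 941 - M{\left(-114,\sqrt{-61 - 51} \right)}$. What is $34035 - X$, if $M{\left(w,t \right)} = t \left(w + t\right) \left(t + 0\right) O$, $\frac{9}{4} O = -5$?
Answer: $\frac{14162}{3} + \frac{8960 i \sqrt{7}}{9} \approx 4720.7 + 2634.0 i$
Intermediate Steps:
$O = - \frac{20}{9}$ ($O = \frac{4}{9} \left(-5\right) = - \frac{20}{9} \approx -2.2222$)
$M{\left(w,t \right)} = - \frac{20 t^{2} \left(t + w\right)}{9}$ ($M{\left(w,t \right)} = t \left(w + t\right) \left(t + 0\right) \left(- \frac{20}{9}\right) = t \left(t + w\right) t \left(- \frac{20}{9}\right) = t t \left(t + w\right) \left(- \frac{20}{9}\right) = t^{2} \left(t + w\right) \left(- \frac{20}{9}\right) = - \frac{20 t^{2} \left(t + w\right)}{9}$)
$X = \frac{87943}{3} - \frac{8960 i \sqrt{7}}{9}$ ($X = 941 - \frac{20 \left(\sqrt{-61 - 51}\right)^{2} \left(- \sqrt{-61 - 51} - -114\right)}{9} = 941 - \frac{20 \left(\sqrt{-112}\right)^{2} \left(- \sqrt{-112} + 114\right)}{9} = 941 - \frac{20 \left(4 i \sqrt{7}\right)^{2} \left(- 4 i \sqrt{7} + 114\right)}{9} = 941 - \frac{20}{9} \left(-112\right) \left(- 4 i \sqrt{7} + 114\right) = 941 - \frac{20}{9} \left(-112\right) \left(114 - 4 i \sqrt{7}\right) = 941 - \left(- \frac{85120}{3} + \frac{8960 i \sqrt{7}}{9}\right) = 941 + \left(\frac{85120}{3} - \frac{8960 i \sqrt{7}}{9}\right) = \frac{87943}{3} - \frac{8960 i \sqrt{7}}{9} \approx 29314.0 - 2634.0 i$)
$34035 - X = 34035 - \left(\frac{87943}{3} - \frac{8960 i \sqrt{7}}{9}\right) = \frac{14162}{3} + \frac{8960 i \sqrt{7}}{9}$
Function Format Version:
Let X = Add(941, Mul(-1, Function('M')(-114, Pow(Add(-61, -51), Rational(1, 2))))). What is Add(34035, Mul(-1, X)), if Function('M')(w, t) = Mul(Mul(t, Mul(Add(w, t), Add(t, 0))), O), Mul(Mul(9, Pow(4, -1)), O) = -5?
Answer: Add(Rational(14162, 3), Mul(Rational(8960, 9), I, Pow(7, Rational(1, 2)))) ≈ Add(4720.7, Mul(2634.0, I))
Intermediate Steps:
O = Rational(-20, 9) (O = Mul(Rational(4, 9), -5) = Rational(-20, 9) ≈ -2.2222)
Function('M')(w, t) = Mul(Rational(-20, 9), Pow(t, 2), Add(t, w)) (Function('M')(w, t) = Mul(Mul(t, Mul(Add(w, t), Add(t, 0))), Rational(-20, 9)) = Mul(Mul(t, Mul(Add(t, w), t)), Rational(-20, 9)) = Mul(Mul(t, Mul(t, Add(t, w))), Rational(-20, 9)) = Mul(Mul(Pow(t, 2), Add(t, w)), Rational(-20, 9)) = Mul(Rational(-20, 9), Pow(t, 2), Add(t, w)))
X = Add(Rational(87943, 3), Mul(Rational(-8960, 9), I, Pow(7, Rational(1, 2)))) (X = Add(941, Mul(-1, Mul(Rational(20, 9), Pow(Pow(Add(-61, -51), Rational(1, 2)), 2), Add(Mul(-1, Pow(Add(-61, -51), Rational(1, 2))), Mul(-1, -114))))) = Add(941, Mul(-1, Mul(Rational(20, 9), Pow(Pow(-112, Rational(1, 2)), 2), Add(Mul(-1, Pow(-112, Rational(1, 2))), 114)))) = Add(941, Mul(-1, Mul(Rational(20, 9), Pow(Mul(4, I, Pow(7, Rational(1, 2))), 2), Add(Mul(-1, Mul(4, I, Pow(7, Rational(1, 2)))), 114)))) = Add(941, Mul(-1, Mul(Rational(20, 9), -112, Add(Mul(-4, I, Pow(7, Rational(1, 2))), 114)))) = Add(941, Mul(-1, Mul(Rational(20, 9), -112, Add(114, Mul(-4, I, Pow(7, Rational(1, 2))))))) = Add(941, Mul(-1, Add(Rational(-85120, 3), Mul(Rational(8960, 9), I, Pow(7, Rational(1, 2)))))) = Add(941, Add(Rational(85120, 3), Mul(Rational(-8960, 9), I, Pow(7, Rational(1, 2))))) = Add(Rational(87943, 3), Mul(Rational(-8960, 9), I, Pow(7, Rational(1, 2)))) ≈ Add(29314., Mul(-2634.0, I)))
Add(34035, Mul(-1, X)) = Add(34035, Mul(-1, Add(Rational(87943, 3), Mul(Rational(-8960, 9), I, Pow(7, Rational(1, 2)))))) = Add(34035, Add(Rational(-87943, 3), Mul(Rational(8960, 9), I, Pow(7, Rational(1, 2))))) = Add(Rational(14162, 3), Mul(Rational(8960, 9), I, Pow(7, Rational(1, 2))))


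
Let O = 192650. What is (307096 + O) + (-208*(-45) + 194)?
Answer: 509300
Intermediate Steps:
(307096 + O) + (-208*(-45) + 194) = (307096 + 192650) + (-208*(-45) + 194) = 499746 + (9360 + 194) = 499746 + 9554 = 509300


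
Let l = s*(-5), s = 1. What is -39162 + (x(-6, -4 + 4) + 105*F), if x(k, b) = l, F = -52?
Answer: -44627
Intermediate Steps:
l = -5 (l = 1*(-5) = -5)
x(k, b) = -5
-39162 + (x(-6, -4 + 4) + 105*F) = -39162 + (-5 + 105*(-52)) = -39162 + (-5 - 5460) = -39162 - 5465 = -44627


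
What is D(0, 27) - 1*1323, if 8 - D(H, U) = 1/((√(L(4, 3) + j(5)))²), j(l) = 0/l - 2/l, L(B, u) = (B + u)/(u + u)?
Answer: -30275/23 ≈ -1316.3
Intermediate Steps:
L(B, u) = (B + u)/(2*u) (L(B, u) = (B + u)/((2*u)) = (B + u)*(1/(2*u)) = (B + u)/(2*u))
j(l) = -2/l (j(l) = 0 - 2/l = -2/l)
D(H, U) = 154/23 (D(H, U) = 8 - 1/((√((½)*(4 + 3)/3 - 2/5))²) = 8 - 1/((√((½)*(⅓)*7 - 2*⅕))²) = 8 - 1/((√(7/6 - ⅖))²) = 8 - 1/((√(23/30))²) = 8 - 1/((√690/30)²) = 8 - 1/23/30 = 8 - 1*30/23 = 8 - 30/23 = 154/23)
D(0, 27) - 1*1323 = 154/23 - 1*1323 = 154/23 - 1323 = -30275/23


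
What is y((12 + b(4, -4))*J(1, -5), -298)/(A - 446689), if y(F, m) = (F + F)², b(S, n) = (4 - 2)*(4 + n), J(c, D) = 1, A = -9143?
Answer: -8/6331 ≈ -0.0012636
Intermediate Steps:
b(S, n) = 8 + 2*n (b(S, n) = 2*(4 + n) = 8 + 2*n)
y(F, m) = 4*F² (y(F, m) = (2*F)² = 4*F²)
y((12 + b(4, -4))*J(1, -5), -298)/(A - 446689) = (4*((12 + (8 + 2*(-4)))*1)²)/(-9143 - 446689) = (4*((12 + (8 - 8))*1)²)/(-455832) = (4*((12 + 0)*1)²)*(-1/455832) = (4*(12*1)²)*(-1/455832) = (4*12²)*(-1/455832) = (4*144)*(-1/455832) = 576*(-1/455832) = -8/6331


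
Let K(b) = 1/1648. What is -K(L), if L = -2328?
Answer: -1/1648 ≈ -0.00060680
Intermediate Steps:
K(b) = 1/1648
-K(L) = -1*1/1648 = -1/1648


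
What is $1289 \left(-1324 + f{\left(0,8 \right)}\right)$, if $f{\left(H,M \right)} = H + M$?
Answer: $-1696324$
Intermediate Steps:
$1289 \left(-1324 + f{\left(0,8 \right)}\right) = 1289 \left(-1324 + \left(0 + 8\right)\right) = 1289 \left(-1324 + 8\right) = 1289 \left(-1316\right) = -1696324$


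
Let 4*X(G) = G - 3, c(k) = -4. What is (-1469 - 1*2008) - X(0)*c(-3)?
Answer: -3480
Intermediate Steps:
X(G) = -¾ + G/4 (X(G) = (G - 3)/4 = (-3 + G)/4 = -¾ + G/4)
(-1469 - 1*2008) - X(0)*c(-3) = (-1469 - 1*2008) - (-¾ + (¼)*0)*(-4) = (-1469 - 2008) - (-¾ + 0)*(-4) = -3477 - (-3)*(-4)/4 = -3477 - 1*3 = -3477 - 3 = -3480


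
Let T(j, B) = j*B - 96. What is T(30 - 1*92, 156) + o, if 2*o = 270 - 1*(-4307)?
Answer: -14959/2 ≈ -7479.5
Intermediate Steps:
o = 4577/2 (o = (270 - 1*(-4307))/2 = (270 + 4307)/2 = (1/2)*4577 = 4577/2 ≈ 2288.5)
T(j, B) = -96 + B*j (T(j, B) = B*j - 96 = -96 + B*j)
T(30 - 1*92, 156) + o = (-96 + 156*(30 - 1*92)) + 4577/2 = (-96 + 156*(30 - 92)) + 4577/2 = (-96 + 156*(-62)) + 4577/2 = (-96 - 9672) + 4577/2 = -9768 + 4577/2 = -14959/2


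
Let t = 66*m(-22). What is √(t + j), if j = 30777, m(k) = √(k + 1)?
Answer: √(30777 + 66*I*√21) ≈ 175.44 + 0.862*I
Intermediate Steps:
m(k) = √(1 + k)
t = 66*I*√21 (t = 66*√(1 - 22) = 66*√(-21) = 66*(I*√21) = 66*I*√21 ≈ 302.45*I)
√(t + j) = √(66*I*√21 + 30777) = √(30777 + 66*I*√21)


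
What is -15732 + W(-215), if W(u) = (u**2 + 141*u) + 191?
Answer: 369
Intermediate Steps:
W(u) = 191 + u**2 + 141*u
-15732 + W(-215) = -15732 + (191 + (-215)**2 + 141*(-215)) = -15732 + (191 + 46225 - 30315) = -15732 + 16101 = 369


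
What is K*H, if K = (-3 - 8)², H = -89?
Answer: -10769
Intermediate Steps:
K = 121 (K = (-11)² = 121)
K*H = 121*(-89) = -10769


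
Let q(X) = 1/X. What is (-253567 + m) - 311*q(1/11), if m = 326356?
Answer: 69368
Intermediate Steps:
(-253567 + m) - 311*q(1/11) = (-253567 + 326356) - 311/(1/11) = 72789 - 311/1/11 = 72789 - 311*11 = 72789 - 3421 = 69368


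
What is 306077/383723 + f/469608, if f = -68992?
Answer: 14657798825/22524923823 ≈ 0.65074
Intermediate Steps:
306077/383723 + f/469608 = 306077/383723 - 68992/469608 = 306077*(1/383723) - 68992*1/469608 = 306077/383723 - 8624/58701 = 14657798825/22524923823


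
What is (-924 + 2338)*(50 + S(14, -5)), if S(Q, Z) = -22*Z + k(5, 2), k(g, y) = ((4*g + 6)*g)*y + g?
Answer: 600950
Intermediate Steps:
k(g, y) = g + g*y*(6 + 4*g) (k(g, y) = ((6 + 4*g)*g)*y + g = (g*(6 + 4*g))*y + g = g*y*(6 + 4*g) + g = g + g*y*(6 + 4*g))
S(Q, Z) = 265 - 22*Z (S(Q, Z) = -22*Z + 5*(1 + 6*2 + 4*5*2) = -22*Z + 5*(1 + 12 + 40) = -22*Z + 5*53 = -22*Z + 265 = 265 - 22*Z)
(-924 + 2338)*(50 + S(14, -5)) = (-924 + 2338)*(50 + (265 - 22*(-5))) = 1414*(50 + (265 + 110)) = 1414*(50 + 375) = 1414*425 = 600950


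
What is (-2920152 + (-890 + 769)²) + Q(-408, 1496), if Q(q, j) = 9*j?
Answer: -2892047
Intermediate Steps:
(-2920152 + (-890 + 769)²) + Q(-408, 1496) = (-2920152 + (-890 + 769)²) + 9*1496 = (-2920152 + (-121)²) + 13464 = (-2920152 + 14641) + 13464 = -2905511 + 13464 = -2892047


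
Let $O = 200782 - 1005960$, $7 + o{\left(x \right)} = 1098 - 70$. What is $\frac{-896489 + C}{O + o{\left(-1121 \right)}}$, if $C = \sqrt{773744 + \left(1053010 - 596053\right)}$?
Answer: $\frac{896489}{804157} - \frac{\sqrt{1230701}}{804157} \approx 1.1134$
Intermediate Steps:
$o{\left(x \right)} = 1021$ ($o{\left(x \right)} = -7 + \left(1098 - 70\right) = -7 + 1028 = 1021$)
$O = -805178$ ($O = 200782 - 1005960 = -805178$)
$C = \sqrt{1230701}$ ($C = \sqrt{773744 + \left(1053010 - 596053\right)} = \sqrt{773744 + 456957} = \sqrt{1230701} \approx 1109.4$)
$\frac{-896489 + C}{O + o{\left(-1121 \right)}} = \frac{-896489 + \sqrt{1230701}}{-805178 + 1021} = \frac{-896489 + \sqrt{1230701}}{-804157} = \left(-896489 + \sqrt{1230701}\right) \left(- \frac{1}{804157}\right) = \frac{896489}{804157} - \frac{\sqrt{1230701}}{804157}$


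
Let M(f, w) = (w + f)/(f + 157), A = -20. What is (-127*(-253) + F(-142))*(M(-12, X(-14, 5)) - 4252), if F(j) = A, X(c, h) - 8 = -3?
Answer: -19797940717/145 ≈ -1.3654e+8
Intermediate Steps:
X(c, h) = 5 (X(c, h) = 8 - 3 = 5)
F(j) = -20
M(f, w) = (f + w)/(157 + f)
(-127*(-253) + F(-142))*(M(-12, X(-14, 5)) - 4252) = (-127*(-253) - 20)*((-12 + 5)/(157 - 12) - 4252) = (32131 - 20)*(-7/145 - 4252) = 32111*((1/145)*(-7) - 4252) = 32111*(-7/145 - 4252) = 32111*(-616547/145) = -19797940717/145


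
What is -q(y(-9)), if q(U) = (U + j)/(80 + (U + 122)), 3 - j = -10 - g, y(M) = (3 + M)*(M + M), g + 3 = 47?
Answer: -33/62 ≈ -0.53226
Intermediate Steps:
g = 44 (g = -3 + 47 = 44)
y(M) = 2*M*(3 + M) (y(M) = (3 + M)*(2*M) = 2*M*(3 + M))
j = 57 (j = 3 - (-10 - 1*44) = 3 - (-10 - 44) = 3 - 1*(-54) = 3 + 54 = 57)
q(U) = (57 + U)/(202 + U) (q(U) = (U + 57)/(80 + (U + 122)) = (57 + U)/(80 + (122 + U)) = (57 + U)/(202 + U))
-q(y(-9)) = -(57 + 2*(-9)*(3 - 9))/(202 + 2*(-9)*(3 - 9)) = -(57 + 2*(-9)*(-6))/(202 + 2*(-9)*(-6)) = -(57 + 108)/(202 + 108) = -165/310 = -1*33/62 = -33/62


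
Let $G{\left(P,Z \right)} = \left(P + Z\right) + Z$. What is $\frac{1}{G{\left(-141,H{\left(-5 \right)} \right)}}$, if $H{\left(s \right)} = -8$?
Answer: $- \frac{1}{157} \approx -0.0063694$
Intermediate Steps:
$G{\left(P,Z \right)} = P + 2 Z$
$\frac{1}{G{\left(-141,H{\left(-5 \right)} \right)}} = \frac{1}{-141 + 2 \left(-8\right)} = \frac{1}{-141 - 16} = \frac{1}{-157} = - \frac{1}{157}$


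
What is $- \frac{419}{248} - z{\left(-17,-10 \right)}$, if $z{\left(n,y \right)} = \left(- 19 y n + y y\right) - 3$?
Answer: $\frac{776565}{248} \approx 3131.3$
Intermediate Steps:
$z{\left(n,y \right)} = -3 + y^{2} - 19 n y$ ($z{\left(n,y \right)} = \left(- 19 n y + y^{2}\right) - 3 = \left(y^{2} - 19 n y\right) - 3 = -3 + y^{2} - 19 n y$)
$- \frac{419}{248} - z{\left(-17,-10 \right)} = - \frac{419}{248} - \left(-3 + \left(-10\right)^{2} - \left(-323\right) \left(-10\right)\right) = \left(-419\right) \frac{1}{248} - \left(-3 + 100 - 3230\right) = - \frac{419}{248} - -3133 = - \frac{419}{248} + 3133 = \frac{776565}{248}$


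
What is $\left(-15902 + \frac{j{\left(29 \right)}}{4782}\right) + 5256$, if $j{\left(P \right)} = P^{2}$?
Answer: $- \frac{50908331}{4782} \approx -10646.0$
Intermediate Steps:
$\left(-15902 + \frac{j{\left(29 \right)}}{4782}\right) + 5256 = \left(-15902 + \frac{29^{2}}{4782}\right) + 5256 = \left(-15902 + 841 \cdot \frac{1}{4782}\right) + 5256 = \left(-15902 + \frac{841}{4782}\right) + 5256 = - \frac{76042523}{4782} + 5256 = - \frac{50908331}{4782}$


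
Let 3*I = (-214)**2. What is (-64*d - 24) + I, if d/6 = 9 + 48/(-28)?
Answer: 261316/21 ≈ 12444.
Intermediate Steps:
I = 45796/3 (I = (1/3)*(-214)**2 = (1/3)*45796 = 45796/3 ≈ 15265.)
d = 306/7 (d = 6*(9 + 48/(-28)) = 6*(9 + 48*(-1/28)) = 6*(9 - 12/7) = 6*(51/7) = 306/7 ≈ 43.714)
(-64*d - 24) + I = (-64*306/7 - 24) + 45796/3 = (-19584/7 - 24) + 45796/3 = -19752/7 + 45796/3 = 261316/21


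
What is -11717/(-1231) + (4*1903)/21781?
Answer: 264578349/26812411 ≈ 9.8678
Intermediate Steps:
-11717/(-1231) + (4*1903)/21781 = -11717*(-1/1231) + 7612*(1/21781) = 11717/1231 + 7612/21781 = 264578349/26812411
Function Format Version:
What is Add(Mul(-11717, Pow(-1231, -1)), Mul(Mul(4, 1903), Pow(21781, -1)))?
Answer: Rational(264578349, 26812411) ≈ 9.8678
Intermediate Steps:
Add(Mul(-11717, Pow(-1231, -1)), Mul(Mul(4, 1903), Pow(21781, -1))) = Add(Mul(-11717, Rational(-1, 1231)), Mul(7612, Rational(1, 21781))) = Add(Rational(11717, 1231), Rational(7612, 21781)) = Rational(264578349, 26812411)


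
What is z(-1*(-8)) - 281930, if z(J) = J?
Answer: -281922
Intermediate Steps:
z(-1*(-8)) - 281930 = -1*(-8) - 281930 = 8 - 281930 = -281922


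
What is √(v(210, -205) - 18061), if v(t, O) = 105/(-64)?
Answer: I*√1156009/8 ≈ 134.4*I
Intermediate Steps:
v(t, O) = -105/64 (v(t, O) = 105*(-1/64) = -105/64)
√(v(210, -205) - 18061) = √(-105/64 - 18061) = √(-1156009/64) = I*√1156009/8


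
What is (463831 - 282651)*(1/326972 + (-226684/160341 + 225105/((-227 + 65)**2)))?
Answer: 12401268370427331440/9554823930627 ≈ 1.2979e+6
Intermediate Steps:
(463831 - 282651)*(1/326972 + (-226684/160341 + 225105/((-227 + 65)**2))) = 181180*(1/326972 + (-226684*1/160341 + 225105/((-162)**2))) = 181180*(1/326972 + (-226684/160341 + 225105/26244)) = 181180*(1/326972 + (-226684/160341 + 225105*(1/26244))) = 181180*(1/326972 + (-226684/160341 + 75035/8748)) = 181180*(1/326972 + 3349385101/467554356) = 181180*(68447225799908/9554823930627) = 12401268370427331440/9554823930627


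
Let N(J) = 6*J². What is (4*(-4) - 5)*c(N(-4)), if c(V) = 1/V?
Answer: -7/32 ≈ -0.21875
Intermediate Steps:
c(V) = 1/V
(4*(-4) - 5)*c(N(-4)) = (4*(-4) - 5)/((6*(-4)²)) = (-16 - 5)/((6*16)) = -21/96 = -21*1/96 = -7/32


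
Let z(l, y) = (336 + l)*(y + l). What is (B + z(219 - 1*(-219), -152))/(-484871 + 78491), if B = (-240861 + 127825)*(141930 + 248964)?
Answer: 736414547/6773 ≈ 1.0873e+5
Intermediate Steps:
B = -44185094184 (B = -113036*390894 = -44185094184)
z(l, y) = (336 + l)*(l + y)
(B + z(219 - 1*(-219), -152))/(-484871 + 78491) = (-44185094184 + ((219 - 1*(-219))**2 + 336*(219 - 1*(-219)) + 336*(-152) + (219 - 1*(-219))*(-152)))/(-484871 + 78491) = (-44185094184 + ((219 + 219)**2 + 336*(219 + 219) - 51072 + (219 + 219)*(-152)))/(-406380) = (-44185094184 + (438**2 + 336*438 - 51072 + 438*(-152)))*(-1/406380) = (-44185094184 + (191844 + 147168 - 51072 - 66576))*(-1/406380) = (-44185094184 + 221364)*(-1/406380) = -44184872820*(-1/406380) = 736414547/6773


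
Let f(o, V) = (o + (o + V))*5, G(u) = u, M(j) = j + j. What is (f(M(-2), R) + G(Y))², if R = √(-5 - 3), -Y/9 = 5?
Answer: 7025 - 1700*I*√2 ≈ 7025.0 - 2404.2*I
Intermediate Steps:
Y = -45 (Y = -9*5 = -45)
M(j) = 2*j
R = 2*I*√2 (R = √(-8) = 2*I*√2 ≈ 2.8284*I)
f(o, V) = 5*V + 10*o (f(o, V) = (o + (V + o))*5 = (V + 2*o)*5 = 5*V + 10*o)
(f(M(-2), R) + G(Y))² = ((5*(2*I*√2) + 10*(2*(-2))) - 45)² = ((10*I*√2 + 10*(-4)) - 45)² = ((10*I*√2 - 40) - 45)² = ((-40 + 10*I*√2) - 45)² = (-85 + 10*I*√2)²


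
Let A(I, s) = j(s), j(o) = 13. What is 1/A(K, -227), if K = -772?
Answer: 1/13 ≈ 0.076923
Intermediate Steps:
A(I, s) = 13
1/A(K, -227) = 1/13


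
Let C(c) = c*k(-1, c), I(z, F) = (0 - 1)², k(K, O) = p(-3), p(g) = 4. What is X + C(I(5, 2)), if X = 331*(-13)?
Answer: -4299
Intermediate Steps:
k(K, O) = 4
I(z, F) = 1 (I(z, F) = (-1)² = 1)
C(c) = 4*c (C(c) = c*4 = 4*c)
X = -4303
X + C(I(5, 2)) = -4303 + 4*1 = -4303 + 4 = -4299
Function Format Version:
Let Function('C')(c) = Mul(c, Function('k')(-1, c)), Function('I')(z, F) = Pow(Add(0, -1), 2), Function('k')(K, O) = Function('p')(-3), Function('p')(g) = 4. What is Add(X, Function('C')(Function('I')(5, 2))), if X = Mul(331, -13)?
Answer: -4299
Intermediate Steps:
Function('k')(K, O) = 4
Function('I')(z, F) = 1 (Function('I')(z, F) = Pow(-1, 2) = 1)
Function('C')(c) = Mul(4, c) (Function('C')(c) = Mul(c, 4) = Mul(4, c))
X = -4303
Add(X, Function('C')(Function('I')(5, 2))) = Add(-4303, Mul(4, 1)) = Add(-4303, 4) = -4299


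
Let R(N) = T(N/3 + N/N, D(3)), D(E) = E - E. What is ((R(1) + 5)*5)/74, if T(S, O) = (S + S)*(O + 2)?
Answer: 155/222 ≈ 0.69820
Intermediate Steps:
D(E) = 0
T(S, O) = 2*S*(2 + O) (T(S, O) = (2*S)*(2 + O) = 2*S*(2 + O))
R(N) = 4 + 4*N/3 (R(N) = 2*(N/3 + N/N)*(2 + 0) = 2*(N*(⅓) + 1)*2 = 2*(N/3 + 1)*2 = 2*(1 + N/3)*2 = 4 + 4*N/3)
((R(1) + 5)*5)/74 = (((4 + (4/3)*1) + 5)*5)/74 = (((4 + 4/3) + 5)*5)*(1/74) = ((16/3 + 5)*5)*(1/74) = ((31/3)*5)*(1/74) = (155/3)*(1/74) = 155/222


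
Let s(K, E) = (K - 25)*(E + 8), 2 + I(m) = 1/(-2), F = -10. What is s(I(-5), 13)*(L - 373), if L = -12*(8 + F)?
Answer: 403095/2 ≈ 2.0155e+5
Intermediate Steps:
I(m) = -5/2 (I(m) = -2 + 1/(-2) = -2 - ½ = -5/2)
s(K, E) = (-25 + K)*(8 + E)
L = 24 (L = -12*(8 - 10) = -12*(-2) = 24)
s(I(-5), 13)*(L - 373) = (-200 - 25*13 + 8*(-5/2) + 13*(-5/2))*(24 - 373) = (-200 - 325 - 20 - 65/2)*(-349) = -1155/2*(-349) = 403095/2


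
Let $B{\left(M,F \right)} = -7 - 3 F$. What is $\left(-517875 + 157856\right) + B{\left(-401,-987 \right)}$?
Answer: $-357065$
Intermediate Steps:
$\left(-517875 + 157856\right) + B{\left(-401,-987 \right)} = \left(-517875 + 157856\right) - -2954 = -360019 + \left(-7 + 2961\right) = -360019 + 2954 = -357065$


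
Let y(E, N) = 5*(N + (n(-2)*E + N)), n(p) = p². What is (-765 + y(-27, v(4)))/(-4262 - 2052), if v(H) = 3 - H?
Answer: 1315/6314 ≈ 0.20827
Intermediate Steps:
y(E, N) = 10*N + 20*E (y(E, N) = 5*(N + ((-2)²*E + N)) = 5*(N + (4*E + N)) = 5*(N + (N + 4*E)) = 5*(2*N + 4*E) = 10*N + 20*E)
(-765 + y(-27, v(4)))/(-4262 - 2052) = (-765 + (10*(3 - 1*4) + 20*(-27)))/(-4262 - 2052) = (-765 + (10*(3 - 4) - 540))/(-6314) = (-765 + (10*(-1) - 540))*(-1/6314) = (-765 + (-10 - 540))*(-1/6314) = (-765 - 550)*(-1/6314) = -1315*(-1/6314) = 1315/6314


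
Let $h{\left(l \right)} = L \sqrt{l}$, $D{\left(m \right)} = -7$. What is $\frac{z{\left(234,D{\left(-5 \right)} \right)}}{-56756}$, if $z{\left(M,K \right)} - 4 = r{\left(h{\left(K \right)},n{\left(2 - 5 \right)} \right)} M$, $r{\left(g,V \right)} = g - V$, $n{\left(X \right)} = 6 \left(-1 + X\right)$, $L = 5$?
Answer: $- \frac{1405}{14189} - \frac{585 i \sqrt{7}}{28378} \approx -0.09902 - 0.054541 i$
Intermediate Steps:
$h{\left(l \right)} = 5 \sqrt{l}$
$n{\left(X \right)} = -6 + 6 X$
$z{\left(M,K \right)} = 4 + M \left(24 + 5 \sqrt{K}\right)$ ($z{\left(M,K \right)} = 4 + \left(5 \sqrt{K} - \left(-6 + 6 \left(2 - 5\right)\right)\right) M = 4 + \left(5 \sqrt{K} - \left(-6 + 6 \left(-3\right)\right)\right) M = 4 + \left(5 \sqrt{K} - \left(-6 - 18\right)\right) M = 4 + \left(5 \sqrt{K} - -24\right) M = 4 + \left(5 \sqrt{K} + 24\right) M = 4 + \left(24 + 5 \sqrt{K}\right) M = 4 + M \left(24 + 5 \sqrt{K}\right)$)
$\frac{z{\left(234,D{\left(-5 \right)} \right)}}{-56756} = \frac{4 + 234 \left(24 + 5 \sqrt{-7}\right)}{-56756} = \left(4 + 234 \left(24 + 5 i \sqrt{7}\right)\right) \left(- \frac{1}{56756}\right) = \left(4 + \left(5616 + 1170 i \sqrt{7}\right)\right) \left(- \frac{1}{56756}\right) = \left(5620 + 1170 i \sqrt{7}\right) \left(- \frac{1}{56756}\right) = - \frac{1405}{14189} - \frac{585 i \sqrt{7}}{28378}$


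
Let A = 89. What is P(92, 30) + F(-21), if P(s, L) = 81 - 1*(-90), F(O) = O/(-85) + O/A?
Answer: 1293699/7565 ≈ 171.01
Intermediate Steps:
F(O) = -4*O/7565 (F(O) = O/(-85) + O/89 = O*(-1/85) + O*(1/89) = -O/85 + O/89 = -4*O/7565)
P(s, L) = 171 (P(s, L) = 81 + 90 = 171)
P(92, 30) + F(-21) = 171 - 4/7565*(-21) = 171 + 84/7565 = 1293699/7565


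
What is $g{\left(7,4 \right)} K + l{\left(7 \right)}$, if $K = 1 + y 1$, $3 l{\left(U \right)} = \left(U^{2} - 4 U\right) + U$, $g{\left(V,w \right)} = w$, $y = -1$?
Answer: $\frac{28}{3} \approx 9.3333$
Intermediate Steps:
$l{\left(U \right)} = - U + \frac{U^{2}}{3}$ ($l{\left(U \right)} = \frac{\left(U^{2} - 4 U\right) + U}{3} = \frac{U^{2} - 3 U}{3} = - U + \frac{U^{2}}{3}$)
$K = 0$ ($K = 1 - 1 = 0$)
$g{\left(7,4 \right)} K + l{\left(7 \right)} = 4 \cdot 0 + \frac{1}{3} \cdot 7 \left(-3 + 7\right) = 0 + \frac{1}{3} \cdot 7 \cdot 4 = 0 + \frac{28}{3} = \frac{28}{3}$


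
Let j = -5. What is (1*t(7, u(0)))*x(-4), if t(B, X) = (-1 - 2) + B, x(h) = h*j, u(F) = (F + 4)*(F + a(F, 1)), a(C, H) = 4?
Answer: 80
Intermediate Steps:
u(F) = (4 + F)² (u(F) = (F + 4)*(F + 4) = (4 + F)*(4 + F) = (4 + F)²)
x(h) = -5*h (x(h) = h*(-5) = -5*h)
t(B, X) = -3 + B
(1*t(7, u(0)))*x(-4) = (1*(-3 + 7))*(-5*(-4)) = (1*4)*20 = 4*20 = 80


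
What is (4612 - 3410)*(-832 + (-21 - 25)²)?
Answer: 1543368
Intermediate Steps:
(4612 - 3410)*(-832 + (-21 - 25)²) = 1202*(-832 + (-46)²) = 1202*(-832 + 2116) = 1202*1284 = 1543368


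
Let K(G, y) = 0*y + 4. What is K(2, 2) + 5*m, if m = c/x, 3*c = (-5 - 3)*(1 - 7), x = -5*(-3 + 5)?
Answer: -4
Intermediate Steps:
K(G, y) = 4 (K(G, y) = 0 + 4 = 4)
x = -10 (x = -5*2 = -10)
c = 16 (c = ((-5 - 3)*(1 - 7))/3 = (-8*(-6))/3 = (⅓)*48 = 16)
m = -8/5 (m = 16/(-10) = 16*(-⅒) = -8/5 ≈ -1.6000)
K(2, 2) + 5*m = 4 + 5*(-8/5) = 4 - 8 = -4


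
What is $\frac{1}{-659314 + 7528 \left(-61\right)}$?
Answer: $- \frac{1}{1118522} \approx -8.9404 \cdot 10^{-7}$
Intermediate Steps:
$\frac{1}{-659314 + 7528 \left(-61\right)} = \frac{1}{-659314 - 459208} = \frac{1}{-1118522} = - \frac{1}{1118522}$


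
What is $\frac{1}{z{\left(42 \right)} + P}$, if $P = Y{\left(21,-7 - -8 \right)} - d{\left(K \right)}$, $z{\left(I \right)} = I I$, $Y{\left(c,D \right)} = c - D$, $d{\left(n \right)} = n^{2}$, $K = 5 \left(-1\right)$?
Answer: $\frac{1}{1759} \approx 0.0005685$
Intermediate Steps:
$K = -5$
$z{\left(I \right)} = I^{2}$
$P = -5$ ($P = \left(21 - \left(-7 - -8\right)\right) - \left(-5\right)^{2} = \left(21 - \left(-7 + 8\right)\right) - 25 = \left(21 - 1\right) - 25 = 20 - 25 = -5$)
$\frac{1}{z{\left(42 \right)} + P} = \frac{1}{42^{2} - 5} = \frac{1}{1764 - 5} = \frac{1}{1759}$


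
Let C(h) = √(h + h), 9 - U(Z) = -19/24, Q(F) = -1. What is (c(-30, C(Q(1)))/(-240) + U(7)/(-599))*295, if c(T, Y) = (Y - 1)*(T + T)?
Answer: -1129555/14376 + 295*I*√2/4 ≈ -78.572 + 104.3*I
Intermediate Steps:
U(Z) = 235/24 (U(Z) = 9 - (-19)/24 = 9 - 1*(-19/24) = 9 + 19/24 = 235/24)
C(h) = √2*√h (C(h) = √(2*h) = √2*√h)
c(T, Y) = 2*T*(-1 + Y) (c(T, Y) = (-1 + Y)*(2*T) = 2*T*(-1 + Y))
(c(-30, C(Q(1)))/(-240) + U(7)/(-599))*295 = ((2*(-30)*(-1 + √2*√(-1)))/(-240) + (235/24)/(-599))*295 = ((2*(-30)*(-1 + √2*I))*(-1/240) + (235/24)*(-1/599))*295 = ((2*(-30)*(-1 + I*√2))*(-1/240) - 235/14376)*295 = ((60 - 60*I*√2)*(-1/240) - 235/14376)*295 = ((-¼ + I*√2/4) - 235/14376)*295 = (-3829/14376 + I*√2/4)*295 = -1129555/14376 + 295*I*√2/4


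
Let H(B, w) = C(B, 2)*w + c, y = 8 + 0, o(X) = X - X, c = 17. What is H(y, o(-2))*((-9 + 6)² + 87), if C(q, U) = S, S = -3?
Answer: 1632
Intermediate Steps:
C(q, U) = -3
o(X) = 0
y = 8
H(B, w) = 17 - 3*w (H(B, w) = -3*w + 17 = 17 - 3*w)
H(y, o(-2))*((-9 + 6)² + 87) = (17 - 3*0)*((-9 + 6)² + 87) = (17 + 0)*((-3)² + 87) = 17*(9 + 87) = 17*96 = 1632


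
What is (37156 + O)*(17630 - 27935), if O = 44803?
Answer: -844587495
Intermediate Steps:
(37156 + O)*(17630 - 27935) = (37156 + 44803)*(17630 - 27935) = 81959*(-10305) = -844587495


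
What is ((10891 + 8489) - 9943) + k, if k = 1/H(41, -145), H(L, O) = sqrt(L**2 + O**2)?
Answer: 9437 + sqrt(22706)/22706 ≈ 9437.0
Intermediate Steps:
k = sqrt(22706)/22706 (k = 1/(sqrt(41**2 + (-145)**2)) = 1/(sqrt(1681 + 21025)) = 1/(sqrt(22706)) = sqrt(22706)/22706 ≈ 0.0066364)
((10891 + 8489) - 9943) + k = ((10891 + 8489) - 9943) + sqrt(22706)/22706 = (19380 - 9943) + sqrt(22706)/22706 = 9437 + sqrt(22706)/22706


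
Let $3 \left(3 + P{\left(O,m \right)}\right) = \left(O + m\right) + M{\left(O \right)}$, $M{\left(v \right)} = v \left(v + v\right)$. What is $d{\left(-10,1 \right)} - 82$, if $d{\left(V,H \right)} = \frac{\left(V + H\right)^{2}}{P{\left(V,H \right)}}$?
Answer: $- \frac{14681}{182} \approx -80.665$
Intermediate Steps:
$M{\left(v \right)} = 2 v^{2}$ ($M{\left(v \right)} = v 2 v = 2 v^{2}$)
$P{\left(O,m \right)} = -3 + \frac{O}{3} + \frac{m}{3} + \frac{2 O^{2}}{3}$ ($P{\left(O,m \right)} = -3 + \frac{\left(O + m\right) + 2 O^{2}}{3} = -3 + \frac{O + m + 2 O^{2}}{3} = -3 + \left(\frac{O}{3} + \frac{m}{3} + \frac{2 O^{2}}{3}\right) = -3 + \frac{O}{3} + \frac{m}{3} + \frac{2 O^{2}}{3}$)
$d{\left(V,H \right)} = \frac{\left(H + V\right)^{2}}{-3 + \frac{H}{3} + \frac{V}{3} + \frac{2 V^{2}}{3}}$ ($d{\left(V,H \right)} = \frac{\left(V + H\right)^{2}}{-3 + \frac{V}{3} + \frac{H}{3} + \frac{2 V^{2}}{3}} = \frac{\left(H + V\right)^{2}}{-3 + \frac{H}{3} + \frac{V}{3} + \frac{2 V^{2}}{3}}$)
$d{\left(-10,1 \right)} - 82 = \frac{3 \left(1 - 10\right)^{2}}{-9 + 1 - 10 + 2 \left(-10\right)^{2}} - 82 = \frac{3 \left(-9\right)^{2}}{-9 + 1 - 10 + 2 \cdot 100} - 82 = 3 \cdot 81 \frac{1}{-9 + 1 - 10 + 200} - 82 = 3 \cdot 81 \cdot \frac{1}{182} - 82 = \frac{243}{182} - 82 = - \frac{14681}{182}$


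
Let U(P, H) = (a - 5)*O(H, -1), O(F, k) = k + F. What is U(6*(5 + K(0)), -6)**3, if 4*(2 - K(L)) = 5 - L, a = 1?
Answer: 21952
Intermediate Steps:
O(F, k) = F + k
K(L) = 3/4 + L/4 (K(L) = 2 - (5 - L)/4 = 2 + (-5/4 + L/4) = 3/4 + L/4)
U(P, H) = 4 - 4*H (U(P, H) = (1 - 5)*(H - 1) = -4*(-1 + H) = 4 - 4*H)
U(6*(5 + K(0)), -6)**3 = (4 - 4*(-6))**3 = (4 + 24)**3 = 28**3 = 21952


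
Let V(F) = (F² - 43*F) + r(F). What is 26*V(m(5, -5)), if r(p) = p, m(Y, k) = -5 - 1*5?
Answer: 13520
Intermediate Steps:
m(Y, k) = -10 (m(Y, k) = -5 - 5 = -10)
V(F) = F² - 42*F (V(F) = (F² - 43*F) + F = F² - 42*F)
26*V(m(5, -5)) = 26*(-10*(-42 - 10)) = 26*(-10*(-52)) = 26*520 = 13520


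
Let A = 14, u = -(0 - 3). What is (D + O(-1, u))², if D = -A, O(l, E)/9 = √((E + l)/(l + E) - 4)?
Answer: (14 - 9*I*√3)² ≈ -47.0 - 436.48*I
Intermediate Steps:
u = 3 (u = -1*(-3) = 3)
O(l, E) = 9*I*√3 (O(l, E) = 9*√((E + l)/(l + E) - 4) = 9*√((E + l)/(E + l) - 4) = 9*√(1 - 4) = 9*√(-3) = 9*(I*√3) = 9*I*√3)
D = -14 (D = -1*14 = -14)
(D + O(-1, u))² = (-14 + 9*I*√3)²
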